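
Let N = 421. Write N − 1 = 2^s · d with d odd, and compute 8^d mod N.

392

421 − 1 = 420 = 2^2 · 105, so d = 105.
8^1 ≡ 8 (mod 421)
8^2 ≡ 8^2 = 64 ≡ 64 (mod 421)
8^4 ≡ 64^2 = 4096 ≡ 307 (mod 421)
8^8 ≡ 307^2 = 94249 ≡ 366 (mod 421)
8^16 ≡ 366^2 = 133956 ≡ 78 (mod 421)
8^32 ≡ 78^2 = 6084 ≡ 190 (mod 421)
8^64 ≡ 190^2 = 36100 ≡ 315 (mod 421)
105 = 64 + 32 + 8 + 1 in binary powers of 2.
So 8^105 ≡ 315 · 190 · 366 · 8 ≡ 392 (mod 421).
Squaring chain: 392 → 420; reaches −1, so base 8 does not prove 421 composite.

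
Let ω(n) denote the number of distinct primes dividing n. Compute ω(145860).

145860 = 2^2 · 36465
36465 = 3 · 12155
12155 = 5 · 2431
2431 = 11 · 221
221 = 13 · 17
145860 = 2^2 · 3 · 5 · 11 · 13 · 17, which has 6 distinct prime factors.

6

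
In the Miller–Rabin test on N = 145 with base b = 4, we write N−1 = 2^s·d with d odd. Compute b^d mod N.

145 − 1 = 144 = 2^4 · 9, so d = 9.
4^1 ≡ 4 (mod 145)
4^2 ≡ 4^2 = 16 ≡ 16 (mod 145)
4^4 ≡ 16^2 = 256 ≡ 111 (mod 145)
4^8 ≡ 111^2 = 12321 ≡ 141 (mod 145)
9 = 8 + 1 in binary powers of 2.
So 4^9 ≡ 141 · 4 ≡ 129 (mod 145).
Squaring chain: 129 → 111 → 141 → 16; never reaches −1, so base 4 is a Miller–Rabin witness that 145 is composite.

129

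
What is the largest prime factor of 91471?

97

91471 = 23 · 3977
3977 = 41 · 97
97 is prime.
So 91471 = 23 · 41 · 97; the largest prime factor is 97.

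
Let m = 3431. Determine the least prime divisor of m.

3431 is odd.
Digit sum 11, not divisible by 3.
Ends in 1: not divisible by 5.
7: 3431 = 7·490 + 1
11: 3431 = 11·311 + 10
13: 3431 = 13·263 + 12
17: 3431 = 17·201 + 14
19: 3431 = 19·180 + 11
23: 3431 = 23·149 + 4
29: 3431 = 29·118 + 9
31: 3431 = 31·110 + 21
37: 3431 = 37·92 + 27
41: 3431 = 41·83 + 28
43: 3431 = 43·79 + 34
47: 3431 = 47·73

47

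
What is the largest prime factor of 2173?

53

2173 = 41 · 53
53 is prime.
So 2173 = 41 · 53; the largest prime factor is 53.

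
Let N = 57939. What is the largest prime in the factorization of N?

89

57939 = 3 · 19313
19313 = 7 · 2759
2759 = 31 · 89
89 is prime.
So 57939 = 3 · 7 · 31 · 89; the largest prime factor is 89.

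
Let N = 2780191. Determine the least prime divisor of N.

47

2780191 is odd.
Digit sum 28, not divisible by 3.
Ends in 1: not divisible by 5.
7: 2780191 = 7·397170 + 1
11: 2780191 = 11·252744 + 7
13: 2780191 = 13·213860 + 11
17: 2780191 = 17·163540 + 11
19: 2780191 = 19·146325 + 16
23: 2780191 = 23·120877 + 20
29: 2780191 = 29·95868 + 19
31: 2780191 = 31·89683 + 18
37: 2780191 = 37·75140 + 11
41: 2780191 = 41·67809 + 22
43: 2780191 = 43·64655 + 26
47: 2780191 = 47·59153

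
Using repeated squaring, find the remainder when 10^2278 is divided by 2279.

10^1 ≡ 10 (mod 2279)
10^2 ≡ 10^2 = 100 ≡ 100 (mod 2279)
10^4 ≡ 100^2 = 10000 ≡ 884 (mod 2279)
10^8 ≡ 884^2 = 781456 ≡ 2038 (mod 2279)
10^16 ≡ 2038^2 = 4153444 ≡ 1106 (mod 2279)
10^32 ≡ 1106^2 = 1223236 ≡ 1692 (mod 2279)
10^64 ≡ 1692^2 = 2862864 ≡ 440 (mod 2279)
10^128 ≡ 440^2 = 193600 ≡ 2164 (mod 2279)
10^256 ≡ 2164^2 = 4682896 ≡ 1830 (mod 2279)
10^512 ≡ 1830^2 = 3348900 ≡ 1049 (mod 2279)
10^1024 ≡ 1049^2 = 1100401 ≡ 1923 (mod 2279)
10^2048 ≡ 1923^2 = 3697929 ≡ 1391 (mod 2279)
2278 = 2048 + 128 + 64 + 32 + 4 + 2 in binary powers of 2.
So 10^2278 ≡ 1391 · 2164 · 440 · 1692 · 884 · 100 ≡ 152 (mod 2279).
Since 152 ≠ 1, base 10 is a Fermat witness: 2279 is composite.

152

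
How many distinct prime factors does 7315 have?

4

7315 = 5 · 1463
1463 = 7 · 209
209 = 11 · 19
7315 = 5 · 7 · 11 · 19, which has 4 distinct prime factors.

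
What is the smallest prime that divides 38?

2

38 is even: 2 divides it.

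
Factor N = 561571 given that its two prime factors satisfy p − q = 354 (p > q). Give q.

Since p = q + 354, we have 561571 = q(q + 354), so q² + 354q − 561571 = 0.
Discriminant: 354² + 4·561571 = 125316 + 2246284 = 2371600; √2371600 = 1540.
q = (−354 + 1540)/2 = 593, and p = q + 354 = 947.
Check: 593 · 947 = 561571.

593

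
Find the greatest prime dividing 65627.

73

65627 = 29 · 2263
2263 = 31 · 73
73 is prime.
So 65627 = 29 · 31 · 73; the largest prime factor is 73.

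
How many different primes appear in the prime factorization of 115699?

115699 = 37 · 3127
3127 = 53 · 59
115699 = 37 · 53 · 59, which has 3 distinct prime factors.

3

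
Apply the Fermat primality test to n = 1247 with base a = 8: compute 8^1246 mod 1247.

8^1 ≡ 8 (mod 1247)
8^2 ≡ 8^2 = 64 ≡ 64 (mod 1247)
8^4 ≡ 64^2 = 4096 ≡ 355 (mod 1247)
8^8 ≡ 355^2 = 126025 ≡ 78 (mod 1247)
8^16 ≡ 78^2 = 6084 ≡ 1096 (mod 1247)
8^32 ≡ 1096^2 = 1201216 ≡ 355 (mod 1247)
8^64 ≡ 355^2 = 126025 ≡ 78 (mod 1247)
8^128 ≡ 78^2 = 6084 ≡ 1096 (mod 1247)
8^256 ≡ 1096^2 = 1201216 ≡ 355 (mod 1247)
8^512 ≡ 355^2 = 126025 ≡ 78 (mod 1247)
8^1024 ≡ 78^2 = 6084 ≡ 1096 (mod 1247)
1246 = 1024 + 128 + 64 + 16 + 8 + 4 + 2 in binary powers of 2.
So 8^1246 ≡ 1096 · 1096 · 78 · 1096 · 78 · 355 · 64 ≡ 173 (mod 1247).
Since 173 ≠ 1, base 8 is a Fermat witness: 1247 is composite.

173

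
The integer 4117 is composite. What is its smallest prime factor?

4117 is odd.
Digit sum 13, not divisible by 3.
Ends in 7: not divisible by 5.
7: 4117 = 7·588 + 1
11: 4117 = 11·374 + 3
13: 4117 = 13·316 + 9
17: 4117 = 17·242 + 3
19: 4117 = 19·216 + 13
23: 4117 = 23·179

23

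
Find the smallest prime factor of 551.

19

551 is odd.
Digit sum 11, not divisible by 3.
Ends in 1: not divisible by 5.
7: 551 = 7·78 + 5
11: 551 = 11·50 + 1
13: 551 = 13·42 + 5
17: 551 = 17·32 + 7
19: 551 = 19·29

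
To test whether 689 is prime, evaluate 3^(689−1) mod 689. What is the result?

3^1 ≡ 3 (mod 689)
3^2 ≡ 3^2 = 9 ≡ 9 (mod 689)
3^4 ≡ 9^2 = 81 ≡ 81 (mod 689)
3^8 ≡ 81^2 = 6561 ≡ 360 (mod 689)
3^16 ≡ 360^2 = 129600 ≡ 68 (mod 689)
3^32 ≡ 68^2 = 4624 ≡ 490 (mod 689)
3^64 ≡ 490^2 = 240100 ≡ 328 (mod 689)
3^128 ≡ 328^2 = 107584 ≡ 100 (mod 689)
3^256 ≡ 100^2 = 10000 ≡ 354 (mod 689)
3^512 ≡ 354^2 = 125316 ≡ 607 (mod 689)
688 = 512 + 128 + 32 + 16 in binary powers of 2.
So 3^688 ≡ 607 · 100 · 490 · 68 ≡ 328 (mod 689).
Since 328 ≠ 1, base 3 is a Fermat witness: 689 is composite.

328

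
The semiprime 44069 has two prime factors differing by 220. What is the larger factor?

Since p = q + 220, we have 44069 = q(q + 220), so q² + 220q − 44069 = 0.
Discriminant: 220² + 4·44069 = 48400 + 176276 = 224676; √224676 = 474.
q = (−220 + 474)/2 = 127, and p = q + 220 = 347.
Check: 127 · 347 = 44069.

347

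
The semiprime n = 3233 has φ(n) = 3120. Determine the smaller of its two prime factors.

φ(n) = (p−1)(q−1) = n − (p+q) + 1, so p + q = 3233 − 3120 + 1 = 114.
p and q are the roots of t² − 114t + 3233 = 0.
Discriminant: 114² − 4·3233 = 12996 − 12932 = 64; √64 = 8.
q = (114 − 8)/2 = 53, p = (114 + 8)/2 = 61.
Check: 53 · 61 = 3233.

53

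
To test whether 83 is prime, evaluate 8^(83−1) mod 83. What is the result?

1

8^1 ≡ 8 (mod 83)
8^2 ≡ 8^2 = 64 ≡ 64 (mod 83)
8^4 ≡ 64^2 = 4096 ≡ 29 (mod 83)
8^8 ≡ 29^2 = 841 ≡ 11 (mod 83)
8^16 ≡ 11^2 = 121 ≡ 38 (mod 83)
8^32 ≡ 38^2 = 1444 ≡ 33 (mod 83)
8^64 ≡ 33^2 = 1089 ≡ 10 (mod 83)
82 = 64 + 16 + 2 in binary powers of 2.
So 8^82 ≡ 10 · 38 · 64 ≡ 1 (mod 83).
Since the result is 1, base 8 gives no evidence that 83 is composite.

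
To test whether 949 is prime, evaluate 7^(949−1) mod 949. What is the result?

729

7^1 ≡ 7 (mod 949)
7^2 ≡ 7^2 = 49 ≡ 49 (mod 949)
7^4 ≡ 49^2 = 2401 ≡ 503 (mod 949)
7^8 ≡ 503^2 = 253009 ≡ 575 (mod 949)
7^16 ≡ 575^2 = 330625 ≡ 373 (mod 949)
7^32 ≡ 373^2 = 139129 ≡ 575 (mod 949)
7^64 ≡ 575^2 = 330625 ≡ 373 (mod 949)
7^128 ≡ 373^2 = 139129 ≡ 575 (mod 949)
7^256 ≡ 575^2 = 330625 ≡ 373 (mod 949)
7^512 ≡ 373^2 = 139129 ≡ 575 (mod 949)
948 = 512 + 256 + 128 + 32 + 16 + 4 in binary powers of 2.
So 7^948 ≡ 575 · 373 · 575 · 575 · 373 · 503 ≡ 729 (mod 949).
Since 729 ≠ 1, base 7 is a Fermat witness: 949 is composite.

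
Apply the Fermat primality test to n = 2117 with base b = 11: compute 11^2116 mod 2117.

401

11^1 ≡ 11 (mod 2117)
11^2 ≡ 11^2 = 121 ≡ 121 (mod 2117)
11^4 ≡ 121^2 = 14641 ≡ 1939 (mod 2117)
11^8 ≡ 1939^2 = 3759721 ≡ 2046 (mod 2117)
11^16 ≡ 2046^2 = 4186116 ≡ 807 (mod 2117)
11^32 ≡ 807^2 = 651249 ≡ 1330 (mod 2117)
11^64 ≡ 1330^2 = 1768900 ≡ 1205 (mod 2117)
11^128 ≡ 1205^2 = 1452025 ≡ 1880 (mod 2117)
11^256 ≡ 1880^2 = 3534400 ≡ 1127 (mod 2117)
11^512 ≡ 1127^2 = 1270129 ≡ 2046 (mod 2117)
11^1024 ≡ 2046^2 = 4186116 ≡ 807 (mod 2117)
11^2048 ≡ 807^2 = 651249 ≡ 1330 (mod 2117)
2116 = 2048 + 64 + 4 in binary powers of 2.
So 11^2116 ≡ 1330 · 1205 · 1939 ≡ 401 (mod 2117).
Since 401 ≠ 1, base 11 is a Fermat witness: 2117 is composite.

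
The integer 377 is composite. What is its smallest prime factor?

13

377 is odd.
Digit sum 17, not divisible by 3.
Ends in 7: not divisible by 5.
7: 377 = 7·53 + 6
11: 377 = 11·34 + 3
13: 377 = 13·29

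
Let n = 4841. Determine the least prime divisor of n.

4841 is odd.
Digit sum 17, not divisible by 3.
Ends in 1: not divisible by 5.
7: 4841 = 7·691 + 4
11: 4841 = 11·440 + 1
13: 4841 = 13·372 + 5
17: 4841 = 17·284 + 13
19: 4841 = 19·254 + 15
23: 4841 = 23·210 + 11
29: 4841 = 29·166 + 27
31: 4841 = 31·156 + 5
37: 4841 = 37·130 + 31
41: 4841 = 41·118 + 3
43: 4841 = 43·112 + 25
47: 4841 = 47·103

47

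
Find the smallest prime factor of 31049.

31049 is odd.
Digit sum 17, not divisible by 3.
Ends in 9: not divisible by 5.
7: 31049 = 7·4435 + 4
11: 31049 = 11·2822 + 7
13: 31049 = 13·2388 + 5
17: 31049 = 17·1826 + 7
19: 31049 = 19·1634 + 3
23: 31049 = 23·1349 + 22
29: 31049 = 29·1070 + 19
31: 31049 = 31·1001 + 18
37: 31049 = 37·839 + 6
41: 31049 = 41·757 + 12
43: 31049 = 43·722 + 3
47: 31049 = 47·660 + 29
53: 31049 = 53·585 + 44
59: 31049 = 59·526 + 15
61: 31049 = 61·509

61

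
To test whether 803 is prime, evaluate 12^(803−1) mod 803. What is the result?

12^1 ≡ 12 (mod 803)
12^2 ≡ 12^2 = 144 ≡ 144 (mod 803)
12^4 ≡ 144^2 = 20736 ≡ 661 (mod 803)
12^8 ≡ 661^2 = 436921 ≡ 89 (mod 803)
12^16 ≡ 89^2 = 7921 ≡ 694 (mod 803)
12^32 ≡ 694^2 = 481636 ≡ 639 (mod 803)
12^64 ≡ 639^2 = 408321 ≡ 397 (mod 803)
12^128 ≡ 397^2 = 157609 ≡ 221 (mod 803)
12^256 ≡ 221^2 = 48841 ≡ 661 (mod 803)
12^512 ≡ 661^2 = 436921 ≡ 89 (mod 803)
802 = 512 + 256 + 32 + 2 in binary powers of 2.
So 12^802 ≡ 89 · 661 · 639 · 144 ≡ 771 (mod 803).
Since 771 ≠ 1, base 12 is a Fermat witness: 803 is composite.

771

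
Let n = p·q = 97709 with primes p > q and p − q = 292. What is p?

Since p = q + 292, we have 97709 = q(q + 292), so q² + 292q − 97709 = 0.
Discriminant: 292² + 4·97709 = 85264 + 390836 = 476100; √476100 = 690.
q = (−292 + 690)/2 = 199, and p = q + 292 = 491.
Check: 199 · 491 = 97709.

491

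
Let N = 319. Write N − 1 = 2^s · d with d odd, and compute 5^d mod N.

196

319 − 1 = 318 = 2^1 · 159, so d = 159.
5^1 ≡ 5 (mod 319)
5^2 ≡ 5^2 = 25 ≡ 25 (mod 319)
5^4 ≡ 25^2 = 625 ≡ 306 (mod 319)
5^8 ≡ 306^2 = 93636 ≡ 169 (mod 319)
5^16 ≡ 169^2 = 28561 ≡ 170 (mod 319)
5^32 ≡ 170^2 = 28900 ≡ 190 (mod 319)
5^64 ≡ 190^2 = 36100 ≡ 53 (mod 319)
5^128 ≡ 53^2 = 2809 ≡ 257 (mod 319)
159 = 128 + 16 + 8 + 4 + 2 + 1 in binary powers of 2.
So 5^159 ≡ 257 · 170 · 169 · 306 · 25 · 5 ≡ 196 (mod 319).
Squaring chain: 196; never reaches −1, so base 5 is a Miller–Rabin witness that 319 is composite.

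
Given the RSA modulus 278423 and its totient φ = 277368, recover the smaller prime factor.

φ(n) = (p−1)(q−1) = n − (p+q) + 1, so p + q = 278423 − 277368 + 1 = 1056.
p and q are the roots of t² − 1056t + 278423 = 0.
Discriminant: 1056² − 4·278423 = 1115136 − 1113692 = 1444; √1444 = 38.
q = (1056 − 38)/2 = 509, p = (1056 + 38)/2 = 547.
Check: 509 · 547 = 278423.

509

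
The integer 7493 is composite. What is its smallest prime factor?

7493 is odd.
Digit sum 23, not divisible by 3.
Ends in 3: not divisible by 5.
7: 7493 = 7·1070 + 3
11: 7493 = 11·681 + 2
13: 7493 = 13·576 + 5
17: 7493 = 17·440 + 13
19: 7493 = 19·394 + 7
23: 7493 = 23·325 + 18
29: 7493 = 29·258 + 11
31: 7493 = 31·241 + 22
37: 7493 = 37·202 + 19
41: 7493 = 41·182 + 31
43: 7493 = 43·174 + 11
47: 7493 = 47·159 + 20
53: 7493 = 53·141 + 20
59: 7493 = 59·127

59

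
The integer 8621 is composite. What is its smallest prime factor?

37

8621 is odd.
Digit sum 17, not divisible by 3.
Ends in 1: not divisible by 5.
7: 8621 = 7·1231 + 4
11: 8621 = 11·783 + 8
13: 8621 = 13·663 + 2
17: 8621 = 17·507 + 2
19: 8621 = 19·453 + 14
23: 8621 = 23·374 + 19
29: 8621 = 29·297 + 8
31: 8621 = 31·278 + 3
37: 8621 = 37·233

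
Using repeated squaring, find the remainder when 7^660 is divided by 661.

7^1 ≡ 7 (mod 661)
7^2 ≡ 7^2 = 49 ≡ 49 (mod 661)
7^4 ≡ 49^2 = 2401 ≡ 418 (mod 661)
7^8 ≡ 418^2 = 174724 ≡ 220 (mod 661)
7^16 ≡ 220^2 = 48400 ≡ 147 (mod 661)
7^32 ≡ 147^2 = 21609 ≡ 457 (mod 661)
7^64 ≡ 457^2 = 208849 ≡ 634 (mod 661)
7^128 ≡ 634^2 = 401956 ≡ 68 (mod 661)
7^256 ≡ 68^2 = 4624 ≡ 658 (mod 661)
7^512 ≡ 658^2 = 432964 ≡ 9 (mod 661)
660 = 512 + 128 + 16 + 4 in binary powers of 2.
So 7^660 ≡ 9 · 68 · 147 · 418 ≡ 1 (mod 661).
Since the result is 1, base 7 gives no evidence that 661 is composite.

1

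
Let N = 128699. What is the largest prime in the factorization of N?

73

128699 = 41 · 3139
3139 = 43 · 73
73 is prime.
So 128699 = 41 · 43 · 73; the largest prime factor is 73.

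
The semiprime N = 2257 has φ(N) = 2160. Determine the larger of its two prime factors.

61

φ(n) = (p−1)(q−1) = n − (p+q) + 1, so p + q = 2257 − 2160 + 1 = 98.
p and q are the roots of t² − 98t + 2257 = 0.
Discriminant: 98² − 4·2257 = 9604 − 9028 = 576; √576 = 24.
q = (98 − 24)/2 = 37, p = (98 + 24)/2 = 61.
Check: 37 · 61 = 2257.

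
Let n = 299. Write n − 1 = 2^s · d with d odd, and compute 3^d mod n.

299 − 1 = 298 = 2^1 · 149, so d = 149.
3^1 ≡ 3 (mod 299)
3^2 ≡ 3^2 = 9 ≡ 9 (mod 299)
3^4 ≡ 9^2 = 81 ≡ 81 (mod 299)
3^8 ≡ 81^2 = 6561 ≡ 282 (mod 299)
3^16 ≡ 282^2 = 79524 ≡ 289 (mod 299)
3^32 ≡ 289^2 = 83521 ≡ 100 (mod 299)
3^64 ≡ 100^2 = 10000 ≡ 133 (mod 299)
3^128 ≡ 133^2 = 17689 ≡ 48 (mod 299)
149 = 128 + 16 + 4 + 1 in binary powers of 2.
So 3^149 ≡ 48 · 289 · 81 · 3 ≡ 269 (mod 299).
Squaring chain: 269; never reaches −1, so base 3 is a Miller–Rabin witness that 299 is composite.

269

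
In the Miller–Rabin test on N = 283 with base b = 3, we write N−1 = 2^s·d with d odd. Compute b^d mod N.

283 − 1 = 282 = 2^1 · 141, so d = 141.
3^1 ≡ 3 (mod 283)
3^2 ≡ 3^2 = 9 ≡ 9 (mod 283)
3^4 ≡ 9^2 = 81 ≡ 81 (mod 283)
3^8 ≡ 81^2 = 6561 ≡ 52 (mod 283)
3^16 ≡ 52^2 = 2704 ≡ 157 (mod 283)
3^32 ≡ 157^2 = 24649 ≡ 28 (mod 283)
3^64 ≡ 28^2 = 784 ≡ 218 (mod 283)
3^128 ≡ 218^2 = 47524 ≡ 263 (mod 283)
141 = 128 + 8 + 4 + 1 in binary powers of 2.
So 3^141 ≡ 263 · 52 · 81 · 3 ≡ 282 (mod 283).
Since 3^d ≡ 282 (mod 283), base 3 does not prove 283 composite.

282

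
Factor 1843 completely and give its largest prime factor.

97

1843 = 19 · 97
97 is prime.
So 1843 = 19 · 97; the largest prime factor is 97.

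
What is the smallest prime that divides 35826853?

35826853 is odd.
Digit sum 40, not divisible by 3.
Ends in 3: not divisible by 5.
7: 35826853 = 7·5118121 + 6
11: 35826853 = 11·3256986 + 7
13: 35826853 = 13·2755911 + 10
17: 35826853 = 17·2107461 + 16
19: 35826853 = 19·1885623 + 16
23: 35826853 = 23·1557689 + 6
29: 35826853 = 29·1235408 + 21
31: 35826853 = 31·1155704 + 29
37: 35826853 = 37·968293 + 12
41: 35826853 = 41·873825 + 28
43: 35826853 = 43·833182 + 27
47: 35826853 = 47·762273 + 22
53: 35826853 = 53·675978 + 19
59: 35826853 = 59·607234 + 47
61: 35826853 = 61·587325 + 28
67: 35826853 = 67·534729 + 10
71: 35826853 = 71·504603 + 40
73: 35826853 = 73·490778 + 59
79: 35826853 = 79·453504 + 37
83: 35826853 = 83·431648 + 69
89: 35826853 = 89·402548 + 81
97: 35826853 = 97·369349

97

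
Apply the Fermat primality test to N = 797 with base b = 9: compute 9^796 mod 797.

9^1 ≡ 9 (mod 797)
9^2 ≡ 9^2 = 81 ≡ 81 (mod 797)
9^4 ≡ 81^2 = 6561 ≡ 185 (mod 797)
9^8 ≡ 185^2 = 34225 ≡ 751 (mod 797)
9^16 ≡ 751^2 = 564001 ≡ 522 (mod 797)
9^32 ≡ 522^2 = 272484 ≡ 707 (mod 797)
9^64 ≡ 707^2 = 499849 ≡ 130 (mod 797)
9^128 ≡ 130^2 = 16900 ≡ 163 (mod 797)
9^256 ≡ 163^2 = 26569 ≡ 268 (mod 797)
9^512 ≡ 268^2 = 71824 ≡ 94 (mod 797)
796 = 512 + 256 + 16 + 8 + 4 in binary powers of 2.
So 9^796 ≡ 94 · 268 · 522 · 751 · 185 ≡ 1 (mod 797).
Since the result is 1, base 9 gives no evidence that 797 is composite.

1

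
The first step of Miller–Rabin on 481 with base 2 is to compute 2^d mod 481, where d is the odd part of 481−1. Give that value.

60

481 − 1 = 480 = 2^5 · 15, so d = 15.
2^1 ≡ 2 (mod 481)
2^2 ≡ 2^2 = 4 ≡ 4 (mod 481)
2^4 ≡ 4^2 = 16 ≡ 16 (mod 481)
2^8 ≡ 16^2 = 256 ≡ 256 (mod 481)
15 = 8 + 4 + 2 + 1 in binary powers of 2.
So 2^15 ≡ 256 · 16 · 4 · 2 ≡ 60 (mod 481).
Squaring chain: 60 → 233 → 417 → 248 → 417; never reaches −1, so base 2 is a Miller–Rabin witness that 481 is composite.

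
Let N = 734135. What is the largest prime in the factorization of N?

83

734135 = 5 · 146827
146827 = 29 · 5063
5063 = 61 · 83
83 is prime.
So 734135 = 5 · 29 · 61 · 83; the largest prime factor is 83.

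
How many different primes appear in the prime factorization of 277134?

277134 = 2 · 138567
138567 = 3 · 46189
46189 = 11 · 4199
4199 = 13 · 323
323 = 17 · 19
277134 = 2 · 3 · 11 · 13 · 17 · 19, which has 6 distinct prime factors.

6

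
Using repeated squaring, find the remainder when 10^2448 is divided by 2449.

10^1 ≡ 10 (mod 2449)
10^2 ≡ 10^2 = 100 ≡ 100 (mod 2449)
10^4 ≡ 100^2 = 10000 ≡ 204 (mod 2449)
10^8 ≡ 204^2 = 41616 ≡ 2432 (mod 2449)
10^16 ≡ 2432^2 = 5914624 ≡ 289 (mod 2449)
10^32 ≡ 289^2 = 83521 ≡ 255 (mod 2449)
10^64 ≡ 255^2 = 65025 ≡ 1351 (mod 2449)
10^128 ≡ 1351^2 = 1825201 ≡ 696 (mod 2449)
10^256 ≡ 696^2 = 484416 ≡ 1963 (mod 2449)
10^512 ≡ 1963^2 = 3853369 ≡ 1092 (mod 2449)
10^1024 ≡ 1092^2 = 1192464 ≡ 2250 (mod 2449)
10^2048 ≡ 2250^2 = 5062500 ≡ 417 (mod 2449)
2448 = 2048 + 256 + 128 + 16 in binary powers of 2.
So 10^2448 ≡ 417 · 1963 · 696 · 289 ≡ 1310 (mod 2449).
Since 1310 ≠ 1, base 10 is a Fermat witness: 2449 is composite.

1310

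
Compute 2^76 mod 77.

2^1 ≡ 2 (mod 77)
2^2 ≡ 2^2 = 4 ≡ 4 (mod 77)
2^4 ≡ 4^2 = 16 ≡ 16 (mod 77)
2^8 ≡ 16^2 = 256 ≡ 25 (mod 77)
2^16 ≡ 25^2 = 625 ≡ 9 (mod 77)
2^32 ≡ 9^2 = 81 ≡ 4 (mod 77)
2^64 ≡ 4^2 = 16 ≡ 16 (mod 77)
76 = 64 + 8 + 4 in binary powers of 2.
So 2^76 ≡ 16 · 25 · 16 ≡ 9 (mod 77).
Since 9 ≠ 1, base 2 is a Fermat witness: 77 is composite.

9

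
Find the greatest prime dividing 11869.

11869 = 11 · 1079
1079 = 13 · 83
83 is prime.
So 11869 = 11 · 13 · 83; the largest prime factor is 83.

83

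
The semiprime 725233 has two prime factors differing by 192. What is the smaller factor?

Since p = q + 192, we have 725233 = q(q + 192), so q² + 192q − 725233 = 0.
Discriminant: 192² + 4·725233 = 36864 + 2900932 = 2937796; √2937796 = 1714.
q = (−192 + 1714)/2 = 761, and p = q + 192 = 953.
Check: 761 · 953 = 725233.

761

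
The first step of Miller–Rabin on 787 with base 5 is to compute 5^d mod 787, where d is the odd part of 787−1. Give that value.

786

787 − 1 = 786 = 2^1 · 393, so d = 393.
5^1 ≡ 5 (mod 787)
5^2 ≡ 5^2 = 25 ≡ 25 (mod 787)
5^4 ≡ 25^2 = 625 ≡ 625 (mod 787)
5^8 ≡ 625^2 = 390625 ≡ 273 (mod 787)
5^16 ≡ 273^2 = 74529 ≡ 551 (mod 787)
5^32 ≡ 551^2 = 303601 ≡ 606 (mod 787)
5^64 ≡ 606^2 = 367236 ≡ 494 (mod 787)
5^128 ≡ 494^2 = 244036 ≡ 66 (mod 787)
5^256 ≡ 66^2 = 4356 ≡ 421 (mod 787)
393 = 256 + 128 + 8 + 1 in binary powers of 2.
So 5^393 ≡ 421 · 66 · 273 · 5 ≡ 786 (mod 787).
Since 5^d ≡ 786 (mod 787), base 5 does not prove 787 composite.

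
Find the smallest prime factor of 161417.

161417 is odd.
Digit sum 20, not divisible by 3.
Ends in 7: not divisible by 5.
7: 161417 = 7·23059 + 4
11: 161417 = 11·14674 + 3
13: 161417 = 13·12416 + 9
17: 161417 = 17·9495 + 2
19: 161417 = 19·8495 + 12
23: 161417 = 23·7018 + 3
29: 161417 = 29·5566 + 3
31: 161417 = 31·5207

31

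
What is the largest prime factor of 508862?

508862 = 2 · 254431
254431 = 43 · 5917
5917 = 61 · 97
97 is prime.
So 508862 = 2 · 43 · 61 · 97; the largest prime factor is 97.

97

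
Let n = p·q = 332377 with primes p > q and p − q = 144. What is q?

Since p = q + 144, we have 332377 = q(q + 144), so q² + 144q − 332377 = 0.
Discriminant: 144² + 4·332377 = 20736 + 1329508 = 1350244; √1350244 = 1162.
q = (−144 + 1162)/2 = 509, and p = q + 144 = 653.
Check: 509 · 653 = 332377.

509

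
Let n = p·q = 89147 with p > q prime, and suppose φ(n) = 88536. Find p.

φ(n) = (p−1)(q−1) = n − (p+q) + 1, so p + q = 89147 − 88536 + 1 = 612.
p and q are the roots of t² − 612t + 89147 = 0.
Discriminant: 612² − 4·89147 = 374544 − 356588 = 17956; √17956 = 134.
q = (612 − 134)/2 = 239, p = (612 + 134)/2 = 373.
Check: 239 · 373 = 89147.

373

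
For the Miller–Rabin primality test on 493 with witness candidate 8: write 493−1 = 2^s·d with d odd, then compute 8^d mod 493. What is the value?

493 − 1 = 492 = 2^2 · 123, so d = 123.
8^1 ≡ 8 (mod 493)
8^2 ≡ 8^2 = 64 ≡ 64 (mod 493)
8^4 ≡ 64^2 = 4096 ≡ 152 (mod 493)
8^8 ≡ 152^2 = 23104 ≡ 426 (mod 493)
8^16 ≡ 426^2 = 181476 ≡ 52 (mod 493)
8^32 ≡ 52^2 = 2704 ≡ 239 (mod 493)
8^64 ≡ 239^2 = 57121 ≡ 426 (mod 493)
123 = 64 + 32 + 16 + 8 + 2 + 1 in binary powers of 2.
So 8^123 ≡ 426 · 239 · 52 · 426 · 64 · 8 ≡ 206 (mod 493).
Squaring chain: 206 → 38; never reaches −1, so base 8 is a Miller–Rabin witness that 493 is composite.

206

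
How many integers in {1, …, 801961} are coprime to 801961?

Factor: 801961 = 47 · 113 · 151.
φ(801961) = (47−1) · (113−1) · (151−1) = 46 · 112 · 150 = 772800.

772800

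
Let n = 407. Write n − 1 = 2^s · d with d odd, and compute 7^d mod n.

46

407 − 1 = 406 = 2^1 · 203, so d = 203.
7^1 ≡ 7 (mod 407)
7^2 ≡ 7^2 = 49 ≡ 49 (mod 407)
7^4 ≡ 49^2 = 2401 ≡ 366 (mod 407)
7^8 ≡ 366^2 = 133956 ≡ 53 (mod 407)
7^16 ≡ 53^2 = 2809 ≡ 367 (mod 407)
7^32 ≡ 367^2 = 134689 ≡ 379 (mod 407)
7^64 ≡ 379^2 = 143641 ≡ 377 (mod 407)
7^128 ≡ 377^2 = 142129 ≡ 86 (mod 407)
203 = 128 + 64 + 8 + 2 + 1 in binary powers of 2.
So 7^203 ≡ 86 · 377 · 53 · 49 · 7 ≡ 46 (mod 407).
Squaring chain: 46; never reaches −1, so base 7 is a Miller–Rabin witness that 407 is composite.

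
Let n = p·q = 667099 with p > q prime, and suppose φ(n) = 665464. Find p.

863

φ(n) = (p−1)(q−1) = n − (p+q) + 1, so p + q = 667099 − 665464 + 1 = 1636.
p and q are the roots of t² − 1636t + 667099 = 0.
Discriminant: 1636² − 4·667099 = 2676496 − 2668396 = 8100; √8100 = 90.
q = (1636 − 90)/2 = 773, p = (1636 + 90)/2 = 863.
Check: 773 · 863 = 667099.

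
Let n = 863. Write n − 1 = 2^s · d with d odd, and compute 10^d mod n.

863 − 1 = 862 = 2^1 · 431, so d = 431.
10^1 ≡ 10 (mod 863)
10^2 ≡ 10^2 = 100 ≡ 100 (mod 863)
10^4 ≡ 100^2 = 10000 ≡ 507 (mod 863)
10^8 ≡ 507^2 = 257049 ≡ 738 (mod 863)
10^16 ≡ 738^2 = 544644 ≡ 91 (mod 863)
10^32 ≡ 91^2 = 8281 ≡ 514 (mod 863)
10^64 ≡ 514^2 = 264196 ≡ 118 (mod 863)
10^128 ≡ 118^2 = 13924 ≡ 116 (mod 863)
10^256 ≡ 116^2 = 13456 ≡ 511 (mod 863)
431 = 256 + 128 + 32 + 8 + 4 + 2 + 1 in binary powers of 2.
So 10^431 ≡ 511 · 116 · 514 · 738 · 507 · 100 · 10 ≡ 862 (mod 863).
Since 10^d ≡ 862 (mod 863), base 10 does not prove 863 composite.

862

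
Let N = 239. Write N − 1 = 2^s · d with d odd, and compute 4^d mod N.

239 − 1 = 238 = 2^1 · 119, so d = 119.
4^1 ≡ 4 (mod 239)
4^2 ≡ 4^2 = 16 ≡ 16 (mod 239)
4^4 ≡ 16^2 = 256 ≡ 17 (mod 239)
4^8 ≡ 17^2 = 289 ≡ 50 (mod 239)
4^16 ≡ 50^2 = 2500 ≡ 110 (mod 239)
4^32 ≡ 110^2 = 12100 ≡ 150 (mod 239)
4^64 ≡ 150^2 = 22500 ≡ 34 (mod 239)
119 = 64 + 32 + 16 + 4 + 2 + 1 in binary powers of 2.
So 4^119 ≡ 34 · 150 · 110 · 17 · 16 · 4 ≡ 1 (mod 239).
Since 4^d ≡ 1 (mod 239), base 4 does not prove 239 composite.

1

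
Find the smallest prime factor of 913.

913 is odd.
Digit sum 13, not divisible by 3.
Ends in 3: not divisible by 5.
7: 913 = 7·130 + 3
11: 913 = 11·83

11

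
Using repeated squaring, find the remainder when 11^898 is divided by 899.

11^1 ≡ 11 (mod 899)
11^2 ≡ 11^2 = 121 ≡ 121 (mod 899)
11^4 ≡ 121^2 = 14641 ≡ 257 (mod 899)
11^8 ≡ 257^2 = 66049 ≡ 422 (mod 899)
11^16 ≡ 422^2 = 178084 ≡ 82 (mod 899)
11^32 ≡ 82^2 = 6724 ≡ 431 (mod 899)
11^64 ≡ 431^2 = 185761 ≡ 567 (mod 899)
11^128 ≡ 567^2 = 321489 ≡ 546 (mod 899)
11^256 ≡ 546^2 = 298116 ≡ 547 (mod 899)
11^512 ≡ 547^2 = 299209 ≡ 741 (mod 899)
898 = 512 + 256 + 128 + 2 in binary powers of 2.
So 11^898 ≡ 741 · 547 · 546 · 121 ≡ 382 (mod 899).
Since 382 ≠ 1, base 11 is a Fermat witness: 899 is composite.

382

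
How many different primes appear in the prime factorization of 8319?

8319 = 3 · 2773
2773 = 47 · 59
8319 = 3 · 47 · 59, which has 3 distinct prime factors.

3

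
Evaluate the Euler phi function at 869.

780

Factor: 869 = 11 · 79.
φ(869) = (11−1) · (79−1) = 10 · 78 = 780.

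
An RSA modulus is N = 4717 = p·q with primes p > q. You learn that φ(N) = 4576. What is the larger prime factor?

89

φ(n) = (p−1)(q−1) = n − (p+q) + 1, so p + q = 4717 − 4576 + 1 = 142.
p and q are the roots of t² − 142t + 4717 = 0.
Discriminant: 142² − 4·4717 = 20164 − 18868 = 1296; √1296 = 36.
q = (142 − 36)/2 = 53, p = (142 + 36)/2 = 89.
Check: 53 · 89 = 4717.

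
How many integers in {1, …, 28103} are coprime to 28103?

27768

Factor: 28103 = 157 · 179.
φ(28103) = (157−1) · (179−1) = 156 · 178 = 27768.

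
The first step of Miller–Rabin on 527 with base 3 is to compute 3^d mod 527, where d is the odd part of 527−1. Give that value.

11

527 − 1 = 526 = 2^1 · 263, so d = 263.
3^1 ≡ 3 (mod 527)
3^2 ≡ 3^2 = 9 ≡ 9 (mod 527)
3^4 ≡ 9^2 = 81 ≡ 81 (mod 527)
3^8 ≡ 81^2 = 6561 ≡ 237 (mod 527)
3^16 ≡ 237^2 = 56169 ≡ 307 (mod 527)
3^32 ≡ 307^2 = 94249 ≡ 443 (mod 527)
3^64 ≡ 443^2 = 196249 ≡ 205 (mod 527)
3^128 ≡ 205^2 = 42025 ≡ 392 (mod 527)
3^256 ≡ 392^2 = 153664 ≡ 307 (mod 527)
263 = 256 + 4 + 2 + 1 in binary powers of 2.
So 3^263 ≡ 307 · 81 · 9 · 3 ≡ 11 (mod 527).
Squaring chain: 11; never reaches −1, so base 3 is a Miller–Rabin witness that 527 is composite.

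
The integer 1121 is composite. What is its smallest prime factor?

1121 is odd.
Digit sum 5, not divisible by 3.
Ends in 1: not divisible by 5.
7: 1121 = 7·160 + 1
11: 1121 = 11·101 + 10
13: 1121 = 13·86 + 3
17: 1121 = 17·65 + 16
19: 1121 = 19·59

19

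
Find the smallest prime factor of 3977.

41

3977 is odd.
Digit sum 26, not divisible by 3.
Ends in 7: not divisible by 5.
7: 3977 = 7·568 + 1
11: 3977 = 11·361 + 6
13: 3977 = 13·305 + 12
17: 3977 = 17·233 + 16
19: 3977 = 19·209 + 6
23: 3977 = 23·172 + 21
29: 3977 = 29·137 + 4
31: 3977 = 31·128 + 9
37: 3977 = 37·107 + 18
41: 3977 = 41·97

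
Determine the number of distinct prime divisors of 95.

2

95 = 5 · 19
95 = 5 · 19, which has 2 distinct prime factors.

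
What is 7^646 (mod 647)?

1

7^1 ≡ 7 (mod 647)
7^2 ≡ 7^2 = 49 ≡ 49 (mod 647)
7^4 ≡ 49^2 = 2401 ≡ 460 (mod 647)
7^8 ≡ 460^2 = 211600 ≡ 31 (mod 647)
7^16 ≡ 31^2 = 961 ≡ 314 (mod 647)
7^32 ≡ 314^2 = 98596 ≡ 252 (mod 647)
7^64 ≡ 252^2 = 63504 ≡ 98 (mod 647)
7^128 ≡ 98^2 = 9604 ≡ 546 (mod 647)
7^256 ≡ 546^2 = 298116 ≡ 496 (mod 647)
7^512 ≡ 496^2 = 246016 ≡ 156 (mod 647)
646 = 512 + 128 + 4 + 2 in binary powers of 2.
So 7^646 ≡ 156 · 546 · 460 · 49 ≡ 1 (mod 647).
Since the result is 1, base 7 gives no evidence that 647 is composite.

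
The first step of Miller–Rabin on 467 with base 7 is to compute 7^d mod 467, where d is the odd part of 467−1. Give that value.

1

467 − 1 = 466 = 2^1 · 233, so d = 233.
7^1 ≡ 7 (mod 467)
7^2 ≡ 7^2 = 49 ≡ 49 (mod 467)
7^4 ≡ 49^2 = 2401 ≡ 66 (mod 467)
7^8 ≡ 66^2 = 4356 ≡ 153 (mod 467)
7^16 ≡ 153^2 = 23409 ≡ 59 (mod 467)
7^32 ≡ 59^2 = 3481 ≡ 212 (mod 467)
7^64 ≡ 212^2 = 44944 ≡ 112 (mod 467)
7^128 ≡ 112^2 = 12544 ≡ 402 (mod 467)
233 = 128 + 64 + 32 + 8 + 1 in binary powers of 2.
So 7^233 ≡ 402 · 112 · 212 · 153 · 7 ≡ 1 (mod 467).
Since 7^d ≡ 1 (mod 467), base 7 does not prove 467 composite.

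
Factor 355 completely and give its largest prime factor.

355 = 5 · 71
71 is prime.
So 355 = 5 · 71; the largest prime factor is 71.

71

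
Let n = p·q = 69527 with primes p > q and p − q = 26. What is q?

Since p = q + 26, we have 69527 = q(q + 26), so q² + 26q − 69527 = 0.
Discriminant: 26² + 4·69527 = 676 + 278108 = 278784; √278784 = 528.
q = (−26 + 528)/2 = 251, and p = q + 26 = 277.
Check: 251 · 277 = 69527.

251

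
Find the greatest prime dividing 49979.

49979 = 23 · 2173
2173 = 41 · 53
53 is prime.
So 49979 = 23 · 41 · 53; the largest prime factor is 53.

53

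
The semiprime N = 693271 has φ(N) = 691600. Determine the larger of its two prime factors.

φ(n) = (p−1)(q−1) = n − (p+q) + 1, so p + q = 693271 − 691600 + 1 = 1672.
p and q are the roots of t² − 1672t + 693271 = 0.
Discriminant: 1672² − 4·693271 = 2795584 − 2773084 = 22500; √22500 = 150.
q = (1672 − 150)/2 = 761, p = (1672 + 150)/2 = 911.
Check: 761 · 911 = 693271.

911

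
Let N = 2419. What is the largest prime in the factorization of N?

2419 = 41 · 59
59 is prime.
So 2419 = 41 · 59; the largest prime factor is 59.

59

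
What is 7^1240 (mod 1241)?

373

7^1 ≡ 7 (mod 1241)
7^2 ≡ 7^2 = 49 ≡ 49 (mod 1241)
7^4 ≡ 49^2 = 2401 ≡ 1160 (mod 1241)
7^8 ≡ 1160^2 = 1345600 ≡ 356 (mod 1241)
7^16 ≡ 356^2 = 126736 ≡ 154 (mod 1241)
7^32 ≡ 154^2 = 23716 ≡ 137 (mod 1241)
7^64 ≡ 137^2 = 18769 ≡ 154 (mod 1241)
7^128 ≡ 154^2 = 23716 ≡ 137 (mod 1241)
7^256 ≡ 137^2 = 18769 ≡ 154 (mod 1241)
7^512 ≡ 154^2 = 23716 ≡ 137 (mod 1241)
7^1024 ≡ 137^2 = 18769 ≡ 154 (mod 1241)
1240 = 1024 + 128 + 64 + 16 + 8 in binary powers of 2.
So 7^1240 ≡ 154 · 137 · 154 · 154 · 356 ≡ 373 (mod 1241).
Since 373 ≠ 1, base 7 is a Fermat witness: 1241 is composite.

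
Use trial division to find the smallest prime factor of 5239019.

5239019 is odd.
Digit sum 29, not divisible by 3.
Ends in 9: not divisible by 5.
7: 5239019 = 7·748431 + 2
11: 5239019 = 11·476274 + 5
13: 5239019 = 13·403001 + 6
17: 5239019 = 17·308177 + 10
19: 5239019 = 19·275737 + 16
23: 5239019 = 23·227783 + 10
29: 5239019 = 29·180655 + 24
31: 5239019 = 31·169000 + 19
37: 5239019 = 37·141595 + 4
41: 5239019 = 41·127780 + 39
43: 5239019 = 43·121837 + 28
47: 5239019 = 47·111468 + 23
53: 5239019 = 53·98849 + 22
59: 5239019 = 59·88796 + 55
61: 5239019 = 61·85885 + 34
67: 5239019 = 67·78194 + 21
71: 5239019 = 71·73789

71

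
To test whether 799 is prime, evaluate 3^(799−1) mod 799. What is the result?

3^1 ≡ 3 (mod 799)
3^2 ≡ 3^2 = 9 ≡ 9 (mod 799)
3^4 ≡ 9^2 = 81 ≡ 81 (mod 799)
3^8 ≡ 81^2 = 6561 ≡ 169 (mod 799)
3^16 ≡ 169^2 = 28561 ≡ 596 (mod 799)
3^32 ≡ 596^2 = 355216 ≡ 460 (mod 799)
3^64 ≡ 460^2 = 211600 ≡ 664 (mod 799)
3^128 ≡ 664^2 = 440896 ≡ 647 (mod 799)
3^256 ≡ 647^2 = 418609 ≡ 732 (mod 799)
3^512 ≡ 732^2 = 535824 ≡ 494 (mod 799)
798 = 512 + 256 + 16 + 8 + 4 + 2 in binary powers of 2.
So 3^798 ≡ 494 · 732 · 596 · 169 · 81 · 9 ≡ 784 (mod 799).
Since 784 ≠ 1, base 3 is a Fermat witness: 799 is composite.

784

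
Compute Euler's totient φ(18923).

18648

Factor: 18923 = 127 · 149.
φ(18923) = (127−1) · (149−1) = 126 · 148 = 18648.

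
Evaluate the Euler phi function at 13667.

13416

Factor: 13667 = 79 · 173.
φ(13667) = (79−1) · (173−1) = 78 · 172 = 13416.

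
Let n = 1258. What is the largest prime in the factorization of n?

1258 = 2 · 629
629 = 17 · 37
37 is prime.
So 1258 = 2 · 17 · 37; the largest prime factor is 37.

37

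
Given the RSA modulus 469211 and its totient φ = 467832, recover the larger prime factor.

φ(n) = (p−1)(q−1) = n − (p+q) + 1, so p + q = 469211 − 467832 + 1 = 1380.
p and q are the roots of t² − 1380t + 469211 = 0.
Discriminant: 1380² − 4·469211 = 1904400 − 1876844 = 27556; √27556 = 166.
q = (1380 − 166)/2 = 607, p = (1380 + 166)/2 = 773.
Check: 607 · 773 = 469211.

773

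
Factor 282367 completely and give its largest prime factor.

97

282367 = 41 · 6887
6887 = 71 · 97
97 is prime.
So 282367 = 41 · 71 · 97; the largest prime factor is 97.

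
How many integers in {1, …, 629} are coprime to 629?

Factor: 629 = 17 · 37.
φ(629) = (17−1) · (37−1) = 16 · 36 = 576.

576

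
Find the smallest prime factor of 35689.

89

35689 is odd.
Digit sum 31, not divisible by 3.
Ends in 9: not divisible by 5.
7: 35689 = 7·5098 + 3
11: 35689 = 11·3244 + 5
13: 35689 = 13·2745 + 4
17: 35689 = 17·2099 + 6
19: 35689 = 19·1878 + 7
23: 35689 = 23·1551 + 16
29: 35689 = 29·1230 + 19
31: 35689 = 31·1151 + 8
37: 35689 = 37·964 + 21
41: 35689 = 41·870 + 19
43: 35689 = 43·829 + 42
47: 35689 = 47·759 + 16
53: 35689 = 53·673 + 20
59: 35689 = 59·604 + 53
61: 35689 = 61·585 + 4
67: 35689 = 67·532 + 45
71: 35689 = 71·502 + 47
73: 35689 = 73·488 + 65
79: 35689 = 79·451 + 60
83: 35689 = 83·429 + 82
89: 35689 = 89·401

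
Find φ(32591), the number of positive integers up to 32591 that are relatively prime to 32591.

28512

Factor: 32591 = 13 · 23 · 109.
φ(32591) = (13−1) · (23−1) · (109−1) = 12 · 22 · 108 = 28512.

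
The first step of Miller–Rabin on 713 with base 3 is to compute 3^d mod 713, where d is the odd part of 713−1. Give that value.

486

713 − 1 = 712 = 2^3 · 89, so d = 89.
3^1 ≡ 3 (mod 713)
3^2 ≡ 3^2 = 9 ≡ 9 (mod 713)
3^4 ≡ 9^2 = 81 ≡ 81 (mod 713)
3^8 ≡ 81^2 = 6561 ≡ 144 (mod 713)
3^16 ≡ 144^2 = 20736 ≡ 59 (mod 713)
3^32 ≡ 59^2 = 3481 ≡ 629 (mod 713)
3^64 ≡ 629^2 = 395641 ≡ 639 (mod 713)
89 = 64 + 16 + 8 + 1 in binary powers of 2.
So 3^89 ≡ 639 · 59 · 144 · 3 ≡ 486 (mod 713).
Squaring chain: 486 → 193 → 173; never reaches −1, so base 3 is a Miller–Rabin witness that 713 is composite.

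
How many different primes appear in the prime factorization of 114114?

114114 = 2 · 57057
57057 = 3 · 19019
19019 = 7 · 2717
2717 = 11 · 247
247 = 13 · 19
114114 = 2 · 3 · 7 · 11 · 13 · 19, which has 6 distinct prime factors.

6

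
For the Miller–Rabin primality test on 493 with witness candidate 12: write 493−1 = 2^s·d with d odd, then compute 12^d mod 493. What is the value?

493 − 1 = 492 = 2^2 · 123, so d = 123.
12^1 ≡ 12 (mod 493)
12^2 ≡ 12^2 = 144 ≡ 144 (mod 493)
12^4 ≡ 144^2 = 20736 ≡ 30 (mod 493)
12^8 ≡ 30^2 = 900 ≡ 407 (mod 493)
12^16 ≡ 407^2 = 165649 ≡ 1 (mod 493)
12^32 ≡ 1^2 = 1 ≡ 1 (mod 493)
12^64 ≡ 1^2 = 1 ≡ 1 (mod 493)
123 = 64 + 32 + 16 + 8 + 2 + 1 in binary powers of 2.
So 12^123 ≡ 1 · 1 · 1 · 407 · 144 · 12 ≡ 278 (mod 493).
Squaring chain: 278 → 376; never reaches −1, so base 12 is a Miller–Rabin witness that 493 is composite.

278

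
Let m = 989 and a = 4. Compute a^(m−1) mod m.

4^1 ≡ 4 (mod 989)
4^2 ≡ 4^2 = 16 ≡ 16 (mod 989)
4^4 ≡ 16^2 = 256 ≡ 256 (mod 989)
4^8 ≡ 256^2 = 65536 ≡ 262 (mod 989)
4^16 ≡ 262^2 = 68644 ≡ 403 (mod 989)
4^32 ≡ 403^2 = 162409 ≡ 213 (mod 989)
4^64 ≡ 213^2 = 45369 ≡ 864 (mod 989)
4^128 ≡ 864^2 = 746496 ≡ 790 (mod 989)
4^256 ≡ 790^2 = 624100 ≡ 41 (mod 989)
4^512 ≡ 41^2 = 1681 ≡ 692 (mod 989)
988 = 512 + 256 + 128 + 64 + 16 + 8 + 4 in binary powers of 2.
So 4^988 ≡ 692 · 41 · 790 · 864 · 403 · 262 · 256 ≡ 864 (mod 989).
Since 864 ≠ 1, base 4 is a Fermat witness: 989 is composite.

864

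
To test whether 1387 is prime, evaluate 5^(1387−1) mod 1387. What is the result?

1122

5^1 ≡ 5 (mod 1387)
5^2 ≡ 5^2 = 25 ≡ 25 (mod 1387)
5^4 ≡ 25^2 = 625 ≡ 625 (mod 1387)
5^8 ≡ 625^2 = 390625 ≡ 878 (mod 1387)
5^16 ≡ 878^2 = 770884 ≡ 1099 (mod 1387)
5^32 ≡ 1099^2 = 1207801 ≡ 1111 (mod 1387)
5^64 ≡ 1111^2 = 1234321 ≡ 1278 (mod 1387)
5^128 ≡ 1278^2 = 1633284 ≡ 785 (mod 1387)
5^256 ≡ 785^2 = 616225 ≡ 397 (mod 1387)
5^512 ≡ 397^2 = 157609 ≡ 878 (mod 1387)
5^1024 ≡ 878^2 = 770884 ≡ 1099 (mod 1387)
1386 = 1024 + 256 + 64 + 32 + 8 + 2 in binary powers of 2.
So 5^1386 ≡ 1099 · 397 · 1278 · 1111 · 878 · 25 ≡ 1122 (mod 1387).
Since 1122 ≠ 1, base 5 is a Fermat witness: 1387 is composite.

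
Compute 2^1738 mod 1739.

1283

2^1 ≡ 2 (mod 1739)
2^2 ≡ 2^2 = 4 ≡ 4 (mod 1739)
2^4 ≡ 4^2 = 16 ≡ 16 (mod 1739)
2^8 ≡ 16^2 = 256 ≡ 256 (mod 1739)
2^16 ≡ 256^2 = 65536 ≡ 1193 (mod 1739)
2^32 ≡ 1193^2 = 1423249 ≡ 747 (mod 1739)
2^64 ≡ 747^2 = 558009 ≡ 1529 (mod 1739)
2^128 ≡ 1529^2 = 2337841 ≡ 625 (mod 1739)
2^256 ≡ 625^2 = 390625 ≡ 1089 (mod 1739)
2^512 ≡ 1089^2 = 1185921 ≡ 1662 (mod 1739)
2^1024 ≡ 1662^2 = 2762244 ≡ 712 (mod 1739)
1738 = 1024 + 512 + 128 + 64 + 8 + 2 in binary powers of 2.
So 2^1738 ≡ 712 · 1662 · 625 · 1529 · 256 · 4 ≡ 1283 (mod 1739).
Since 1283 ≠ 1, base 2 is a Fermat witness: 1739 is composite.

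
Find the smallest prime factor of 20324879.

73

20324879 is odd.
Digit sum 35, not divisible by 3.
Ends in 9: not divisible by 5.
7: 20324879 = 7·2903554 + 1
11: 20324879 = 11·1847716 + 3
13: 20324879 = 13·1563452 + 3
17: 20324879 = 17·1195581 + 2
19: 20324879 = 19·1069730 + 9
23: 20324879 = 23·883690 + 9
29: 20324879 = 29·700857 + 26
31: 20324879 = 31·655641 + 8
37: 20324879 = 37·549321 + 2
41: 20324879 = 41·495728 + 31
43: 20324879 = 43·472671 + 26
47: 20324879 = 47·432444 + 11
53: 20324879 = 53·383488 + 15
59: 20324879 = 59·344489 + 28
61: 20324879 = 61·333194 + 45
67: 20324879 = 67·303356 + 27
71: 20324879 = 71·286265 + 64
73: 20324879 = 73·278423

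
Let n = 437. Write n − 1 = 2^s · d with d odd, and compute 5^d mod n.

437 − 1 = 436 = 2^2 · 109, so d = 109.
5^1 ≡ 5 (mod 437)
5^2 ≡ 5^2 = 25 ≡ 25 (mod 437)
5^4 ≡ 25^2 = 625 ≡ 188 (mod 437)
5^8 ≡ 188^2 = 35344 ≡ 384 (mod 437)
5^16 ≡ 384^2 = 147456 ≡ 187 (mod 437)
5^32 ≡ 187^2 = 34969 ≡ 9 (mod 437)
5^64 ≡ 9^2 = 81 ≡ 81 (mod 437)
109 = 64 + 32 + 8 + 4 + 1 in binary powers of 2.
So 5^109 ≡ 81 · 9 · 384 · 188 · 5 ≡ 290 (mod 437).
Squaring chain: 290 → 196; never reaches −1, so base 5 is a Miller–Rabin witness that 437 is composite.

290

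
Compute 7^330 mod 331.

1

7^1 ≡ 7 (mod 331)
7^2 ≡ 7^2 = 49 ≡ 49 (mod 331)
7^4 ≡ 49^2 = 2401 ≡ 84 (mod 331)
7^8 ≡ 84^2 = 7056 ≡ 105 (mod 331)
7^16 ≡ 105^2 = 11025 ≡ 102 (mod 331)
7^32 ≡ 102^2 = 10404 ≡ 143 (mod 331)
7^64 ≡ 143^2 = 20449 ≡ 258 (mod 331)
7^128 ≡ 258^2 = 66564 ≡ 33 (mod 331)
7^256 ≡ 33^2 = 1089 ≡ 96 (mod 331)
330 = 256 + 64 + 8 + 2 in binary powers of 2.
So 7^330 ≡ 96 · 258 · 105 · 49 ≡ 1 (mod 331).
Since the result is 1, base 7 gives no evidence that 331 is composite.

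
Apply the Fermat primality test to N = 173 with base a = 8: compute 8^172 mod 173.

8^1 ≡ 8 (mod 173)
8^2 ≡ 8^2 = 64 ≡ 64 (mod 173)
8^4 ≡ 64^2 = 4096 ≡ 117 (mod 173)
8^8 ≡ 117^2 = 13689 ≡ 22 (mod 173)
8^16 ≡ 22^2 = 484 ≡ 138 (mod 173)
8^32 ≡ 138^2 = 19044 ≡ 14 (mod 173)
8^64 ≡ 14^2 = 196 ≡ 23 (mod 173)
8^128 ≡ 23^2 = 529 ≡ 10 (mod 173)
172 = 128 + 32 + 8 + 4 in binary powers of 2.
So 8^172 ≡ 10 · 14 · 22 · 117 ≡ 1 (mod 173).
Since the result is 1, base 8 gives no evidence that 173 is composite.

1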